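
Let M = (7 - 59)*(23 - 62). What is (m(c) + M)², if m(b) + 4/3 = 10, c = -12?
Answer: 37332100/9 ≈ 4.1480e+6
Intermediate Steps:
M = 2028 (M = -52*(-39) = 2028)
m(b) = 26/3 (m(b) = -4/3 + 10 = 26/3)
(m(c) + M)² = (26/3 + 2028)² = (6110/3)² = 37332100/9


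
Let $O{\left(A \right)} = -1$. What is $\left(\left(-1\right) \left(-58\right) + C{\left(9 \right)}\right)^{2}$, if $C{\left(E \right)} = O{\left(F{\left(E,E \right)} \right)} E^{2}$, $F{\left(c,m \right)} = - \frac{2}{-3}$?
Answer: $529$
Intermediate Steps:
$F{\left(c,m \right)} = \frac{2}{3}$ ($F{\left(c,m \right)} = \left(-2\right) \left(- \frac{1}{3}\right) = \frac{2}{3}$)
$C{\left(E \right)} = - E^{2}$
$\left(\left(-1\right) \left(-58\right) + C{\left(9 \right)}\right)^{2} = \left(\left(-1\right) \left(-58\right) - 9^{2}\right)^{2} = \left(58 - 81\right)^{2} = \left(-23\right)^{2} = 529$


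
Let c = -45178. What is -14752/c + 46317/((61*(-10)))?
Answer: -2259773/29890 ≈ -75.603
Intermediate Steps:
-14752/c + 46317/((61*(-10))) = -14752/(-45178) + 46317/((61*(-10))) = -14752*(-1/45178) + 46317/(-610) = 16/49 + 46317*(-1/610) = 16/49 - 46317/610 = -2259773/29890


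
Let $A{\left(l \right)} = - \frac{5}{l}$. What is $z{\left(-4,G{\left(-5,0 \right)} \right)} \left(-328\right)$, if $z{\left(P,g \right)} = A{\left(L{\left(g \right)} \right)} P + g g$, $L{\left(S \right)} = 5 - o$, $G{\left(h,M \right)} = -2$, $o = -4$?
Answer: $- \frac{18368}{9} \approx -2040.9$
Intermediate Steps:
$L{\left(S \right)} = 9$ ($L{\left(S \right)} = 5 - -4 = 5 + 4 = 9$)
$z{\left(P,g \right)} = g^{2} - \frac{5 P}{9}$ ($z{\left(P,g \right)} = - \frac{5}{9} P + g g = \left(-5\right) \frac{1}{9} P + g^{2} = - \frac{5 P}{9} + g^{2} = g^{2} - \frac{5 P}{9}$)
$z{\left(-4,G{\left(-5,0 \right)} \right)} \left(-328\right) = \left(\left(-2\right)^{2} - - \frac{20}{9}\right) \left(-328\right) = \left(4 + \frac{20}{9}\right) \left(-328\right) = \frac{56}{9} \left(-328\right) = - \frac{18368}{9}$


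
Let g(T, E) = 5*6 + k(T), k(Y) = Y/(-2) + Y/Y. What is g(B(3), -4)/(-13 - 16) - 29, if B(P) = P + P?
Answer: -869/29 ≈ -29.966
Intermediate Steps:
B(P) = 2*P
k(Y) = 1 - Y/2 (k(Y) = Y*(-1/2) + 1 = -Y/2 + 1 = 1 - Y/2)
g(T, E) = 31 - T/2 (g(T, E) = 5*6 + (1 - T/2) = 30 + (1 - T/2) = 31 - T/2)
g(B(3), -4)/(-13 - 16) - 29 = (31 - 3)/(-13 - 16) - 29 = (31 - 1/2*6)/(-29) - 29 = (31 - 3)*(-1/29) - 29 = 28*(-1/29) - 29 = -28/29 - 29 = -869/29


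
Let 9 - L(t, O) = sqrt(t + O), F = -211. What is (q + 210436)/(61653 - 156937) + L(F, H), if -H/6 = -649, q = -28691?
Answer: 675811/95284 - sqrt(3683) ≈ -53.595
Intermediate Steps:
H = 3894 (H = -6*(-649) = 3894)
L(t, O) = 9 - sqrt(O + t) (L(t, O) = 9 - sqrt(t + O) = 9 - sqrt(O + t))
(q + 210436)/(61653 - 156937) + L(F, H) = (-28691 + 210436)/(61653 - 156937) + (9 - sqrt(3894 - 211)) = 181745/(-95284) + (9 - sqrt(3683)) = 181745*(-1/95284) + (9 - sqrt(3683)) = -181745/95284 + (9 - sqrt(3683)) = 675811/95284 - sqrt(3683)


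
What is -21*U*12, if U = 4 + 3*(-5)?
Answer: 2772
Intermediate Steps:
U = -11 (U = 4 - 15 = -11)
-21*U*12 = -21*(-11)*12 = 231*12 = 2772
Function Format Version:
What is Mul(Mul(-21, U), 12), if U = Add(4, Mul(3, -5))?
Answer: 2772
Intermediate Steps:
U = -11 (U = Add(4, -15) = -11)
Mul(Mul(-21, U), 12) = Mul(Mul(-21, -11), 12) = Mul(231, 12) = 2772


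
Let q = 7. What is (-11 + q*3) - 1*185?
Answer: -175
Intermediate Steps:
(-11 + q*3) - 1*185 = (-11 + 7*3) - 1*185 = (-11 + 21) - 185 = 10 - 185 = -175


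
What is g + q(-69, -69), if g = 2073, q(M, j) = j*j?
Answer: 6834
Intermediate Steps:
q(M, j) = j²
g + q(-69, -69) = 2073 + (-69)² = 2073 + 4761 = 6834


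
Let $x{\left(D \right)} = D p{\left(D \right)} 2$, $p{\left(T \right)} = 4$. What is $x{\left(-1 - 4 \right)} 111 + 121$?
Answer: $-4319$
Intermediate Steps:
$x{\left(D \right)} = 8 D$ ($x{\left(D \right)} = D 4 \cdot 2 = 4 D 2 = 8 D$)
$x{\left(-1 - 4 \right)} 111 + 121 = 8 \left(-1 - 4\right) 111 + 121 = 8 \left(-5\right) 111 + 121 = \left(-40\right) 111 + 121 = -4440 + 121 = -4319$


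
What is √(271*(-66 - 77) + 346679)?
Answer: 3*√34214 ≈ 554.91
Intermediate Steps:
√(271*(-66 - 77) + 346679) = √(271*(-143) + 346679) = √(-38753 + 346679) = √307926 = 3*√34214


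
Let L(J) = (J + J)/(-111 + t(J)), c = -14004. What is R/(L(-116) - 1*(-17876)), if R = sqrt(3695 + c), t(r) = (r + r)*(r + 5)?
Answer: 333333*I*sqrt(61)/458358284 ≈ 0.0056799*I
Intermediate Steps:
t(r) = 2*r*(5 + r) (t(r) = (2*r)*(5 + r) = 2*r*(5 + r))
L(J) = 2*J/(-111 + 2*J*(5 + J)) (L(J) = (J + J)/(-111 + 2*J*(5 + J)) = (2*J)/(-111 + 2*J*(5 + J)) = 2*J/(-111 + 2*J*(5 + J)))
R = 13*I*sqrt(61) (R = sqrt(3695 - 14004) = sqrt(-10309) = 13*I*sqrt(61) ≈ 101.53*I)
R/(L(-116) - 1*(-17876)) = (13*I*sqrt(61))/(2*(-116)/(-111 + 2*(-116)*(5 - 116)) - 1*(-17876)) = (13*I*sqrt(61))/(2*(-116)/(-111 + 2*(-116)*(-111)) + 17876) = (13*I*sqrt(61))/(2*(-116)/(-111 + 25752) + 17876) = (13*I*sqrt(61))/(2*(-116)/25641 + 17876) = (13*I*sqrt(61))/(2*(-116)*(1/25641) + 17876) = (13*I*sqrt(61))/(-232/25641 + 17876) = (13*I*sqrt(61))/(458358284/25641) = (13*I*sqrt(61))*(25641/458358284) = 333333*I*sqrt(61)/458358284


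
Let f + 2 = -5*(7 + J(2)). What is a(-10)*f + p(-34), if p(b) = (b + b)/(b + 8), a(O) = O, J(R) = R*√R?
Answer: 4844/13 + 100*√2 ≈ 514.04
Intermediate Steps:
J(R) = R^(3/2)
f = -37 - 10*√2 (f = -2 - 5*(7 + 2^(3/2)) = -2 - 5*(7 + 2*√2) = -2 + (-35 - 10*√2) = -37 - 10*√2 ≈ -51.142)
p(b) = 2*b/(8 + b) (p(b) = (2*b)/(8 + b) = 2*b/(8 + b))
a(-10)*f + p(-34) = -10*(-37 - 10*√2) + 2*(-34)/(8 - 34) = (370 + 100*√2) + 2*(-34)/(-26) = (370 + 100*√2) + 2*(-34)*(-1/26) = (370 + 100*√2) + 34/13 = 4844/13 + 100*√2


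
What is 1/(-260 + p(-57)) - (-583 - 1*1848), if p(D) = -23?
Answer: 687972/283 ≈ 2431.0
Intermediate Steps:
1/(-260 + p(-57)) - (-583 - 1*1848) = 1/(-260 - 23) - (-583 - 1*1848) = 1/(-283) - (-583 - 1848) = -1/283 - 1*(-2431) = -1/283 + 2431 = 687972/283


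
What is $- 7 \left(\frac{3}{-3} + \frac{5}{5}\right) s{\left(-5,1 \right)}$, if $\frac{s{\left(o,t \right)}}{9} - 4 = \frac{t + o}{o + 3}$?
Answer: $0$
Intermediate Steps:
$s{\left(o,t \right)} = 36 + \frac{9 \left(o + t\right)}{3 + o}$ ($s{\left(o,t \right)} = 36 + 9 \frac{t + o}{o + 3} = 36 + 9 \frac{o + t}{3 + o} = 36 + \frac{9 \left(o + t\right)}{3 + o}$)
$- 7 \left(\frac{3}{-3} + \frac{5}{5}\right) s{\left(-5,1 \right)} = - 7 \left(\frac{3}{-3} + \frac{5}{5}\right) \frac{9 \left(12 + 1 + 5 \left(-5\right)\right)}{3 - 5} = - 7 \left(3 \left(- \frac{1}{3}\right) + 5 \cdot \frac{1}{5}\right) \frac{9 \left(12 + 1 - 25\right)}{-2} = - 7 \left(-1 + 1\right) 9 \left(- \frac{1}{2}\right) \left(-12\right) = \left(-7\right) 0 \cdot 54 = 0 \cdot 54 = 0$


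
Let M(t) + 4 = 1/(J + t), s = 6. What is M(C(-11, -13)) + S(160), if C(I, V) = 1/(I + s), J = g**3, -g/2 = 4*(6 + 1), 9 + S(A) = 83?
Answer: 61465665/878081 ≈ 70.000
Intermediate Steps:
S(A) = 74 (S(A) = -9 + 83 = 74)
g = -56 (g = -8*(6 + 1) = -8*7 = -2*28 = -56)
J = -175616 (J = (-56)**3 = -175616)
C(I, V) = 1/(6 + I) (C(I, V) = 1/(I + 6) = 1/(6 + I))
M(t) = -4 + 1/(-175616 + t)
M(C(-11, -13)) + S(160) = (702465 - 4/(6 - 11))/(-175616 + 1/(6 - 11)) + 74 = (702465 - 4/(-5))/(-175616 + 1/(-5)) + 74 = (702465 - 4*(-1/5))/(-175616 - 1/5) + 74 = (702465 + 4/5)/(-878081/5) + 74 = -5/878081*3512329/5 + 74 = -3512329/878081 + 74 = 61465665/878081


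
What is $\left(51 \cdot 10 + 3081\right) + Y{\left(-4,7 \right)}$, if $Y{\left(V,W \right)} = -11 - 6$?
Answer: $3574$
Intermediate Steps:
$Y{\left(V,W \right)} = -17$
$\left(51 \cdot 10 + 3081\right) + Y{\left(-4,7 \right)} = \left(51 \cdot 10 + 3081\right) - 17 = \left(510 + 3081\right) - 17 = 3591 - 17 = 3574$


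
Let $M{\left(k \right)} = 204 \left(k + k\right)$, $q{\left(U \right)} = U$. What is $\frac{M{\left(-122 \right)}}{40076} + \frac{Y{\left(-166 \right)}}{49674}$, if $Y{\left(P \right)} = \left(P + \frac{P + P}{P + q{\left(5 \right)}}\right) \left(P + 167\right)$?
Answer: $- \frac{16630917617}{13354515461} \approx -1.2453$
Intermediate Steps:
$M{\left(k \right)} = 408 k$ ($M{\left(k \right)} = 204 \cdot 2 k = 408 k$)
$Y{\left(P \right)} = \left(167 + P\right) \left(P + \frac{2 P}{5 + P}\right)$ ($Y{\left(P \right)} = \left(P + \frac{P + P}{P + 5}\right) \left(P + 167\right) = \left(P + \frac{2 P}{5 + P}\right) \left(167 + P\right) = \left(167 + P\right) \left(P + \frac{2 P}{5 + P}\right)$)
$\frac{M{\left(-122 \right)}}{40076} + \frac{Y{\left(-166 \right)}}{49674} = \frac{408 \left(-122\right)}{40076} + \frac{\left(-166\right) \frac{1}{5 - 166} \left(1169 + \left(-166\right)^{2} + 174 \left(-166\right)\right)}{49674} = \left(-49776\right) \frac{1}{40076} + - \frac{166 \left(1169 + 27556 - 28884\right)}{-161} \cdot \frac{1}{49674} = - \frac{12444}{10019} + \left(-166\right) \left(- \frac{1}{161}\right) \left(-159\right) \frac{1}{49674} = - \frac{12444}{10019} - \frac{4399}{1332919} = - \frac{16630917617}{13354515461}$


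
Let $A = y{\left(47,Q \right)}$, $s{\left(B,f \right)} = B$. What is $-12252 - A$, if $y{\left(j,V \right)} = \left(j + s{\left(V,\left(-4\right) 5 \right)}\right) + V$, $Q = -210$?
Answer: $-11879$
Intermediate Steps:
$y{\left(j,V \right)} = j + 2 V$ ($y{\left(j,V \right)} = \left(j + V\right) + V = \left(V + j\right) + V = j + 2 V$)
$A = -373$ ($A = 47 + 2 \left(-210\right) = 47 - 420 = -373$)
$-12252 - A = -12252 - -373 = -12252 + 373 = -11879$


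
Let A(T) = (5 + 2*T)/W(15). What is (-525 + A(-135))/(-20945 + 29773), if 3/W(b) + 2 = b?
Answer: -1255/6621 ≈ -0.18955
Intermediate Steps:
W(b) = 3/(-2 + b)
A(T) = 65/3 + 26*T/3 (A(T) = (5 + 2*T)/((3/(-2 + 15))) = (5 + 2*T)/((3/13)) = (5 + 2*T)/((3*(1/13))) = (5 + 2*T)/(3/13) = (5 + 2*T)*(13/3) = 65/3 + 26*T/3)
(-525 + A(-135))/(-20945 + 29773) = (-525 + (65/3 + (26/3)*(-135)))/(-20945 + 29773) = (-525 + (65/3 - 1170))/8828 = (-525 - 3445/3)*(1/8828) = -5020/3*1/8828 = -1255/6621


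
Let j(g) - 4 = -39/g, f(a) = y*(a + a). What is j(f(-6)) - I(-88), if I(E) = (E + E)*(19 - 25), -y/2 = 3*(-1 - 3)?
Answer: -100979/96 ≈ -1051.9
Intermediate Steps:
y = 24 (y = -6*(-1 - 3) = -6*(-4) = -2*(-12) = 24)
f(a) = 48*a (f(a) = 24*(a + a) = 24*(2*a) = 48*a)
I(E) = -12*E (I(E) = (2*E)*(-6) = -12*E)
j(g) = 4 - 39/g
j(f(-6)) - I(-88) = (4 - 39/(48*(-6))) - (-12)*(-88) = (4 - 39/(-288)) - 1*1056 = (4 - 39*(-1/288)) - 1056 = (4 + 13/96) - 1056 = 397/96 - 1056 = -100979/96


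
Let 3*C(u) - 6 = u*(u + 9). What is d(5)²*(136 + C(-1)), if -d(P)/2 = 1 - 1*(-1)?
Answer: 6496/3 ≈ 2165.3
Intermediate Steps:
d(P) = -4 (d(P) = -2*(1 - 1*(-1)) = -2*(1 + 1) = -2*2 = -4)
C(u) = 2 + u*(9 + u)/3 (C(u) = 2 + (u*(u + 9))/3 = 2 + (u*(9 + u))/3 = 2 + u*(9 + u)/3)
d(5)²*(136 + C(-1)) = (-4)²*(136 + (2 + 3*(-1) + (⅓)*(-1)²)) = 16*(136 + (2 - 3 + (⅓)*1)) = 16*(136 + (2 - 3 + ⅓)) = 16*(136 - ⅔) = 16*(406/3) = 6496/3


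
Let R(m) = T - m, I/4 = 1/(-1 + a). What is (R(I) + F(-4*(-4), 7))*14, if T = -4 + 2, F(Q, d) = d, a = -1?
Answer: 98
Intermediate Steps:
I = -2 (I = 4/(-1 - 1) = 4/(-2) = 4*(-1/2) = -2)
T = -2
R(m) = -2 - m
(R(I) + F(-4*(-4), 7))*14 = ((-2 - 1*(-2)) + 7)*14 = ((-2 + 2) + 7)*14 = (0 + 7)*14 = 7*14 = 98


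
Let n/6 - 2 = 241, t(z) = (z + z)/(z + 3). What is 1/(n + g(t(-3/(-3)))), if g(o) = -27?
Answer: 1/1431 ≈ 0.00069881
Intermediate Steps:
t(z) = 2*z/(3 + z) (t(z) = (2*z)/(3 + z) = 2*z/(3 + z))
n = 1458 (n = 12 + 6*241 = 12 + 1446 = 1458)
1/(n + g(t(-3/(-3)))) = 1/(1458 - 27) = 1/1431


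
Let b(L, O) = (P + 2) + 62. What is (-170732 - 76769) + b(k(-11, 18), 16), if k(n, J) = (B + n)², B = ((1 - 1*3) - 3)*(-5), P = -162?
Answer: -247599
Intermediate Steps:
B = 25 (B = ((1 - 3) - 3)*(-5) = (-2 - 3)*(-5) = -5*(-5) = 25)
k(n, J) = (25 + n)²
b(L, O) = -98 (b(L, O) = (-162 + 2) + 62 = -160 + 62 = -98)
(-170732 - 76769) + b(k(-11, 18), 16) = (-170732 - 76769) - 98 = -247501 - 98 = -247599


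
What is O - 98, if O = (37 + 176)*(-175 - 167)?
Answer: -72944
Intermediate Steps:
O = -72846 (O = 213*(-342) = -72846)
O - 98 = -72846 - 98 = -72944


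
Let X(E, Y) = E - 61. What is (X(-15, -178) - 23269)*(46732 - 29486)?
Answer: -402607870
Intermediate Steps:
X(E, Y) = -61 + E
(X(-15, -178) - 23269)*(46732 - 29486) = ((-61 - 15) - 23269)*(46732 - 29486) = (-76 - 23269)*17246 = -23345*17246 = -402607870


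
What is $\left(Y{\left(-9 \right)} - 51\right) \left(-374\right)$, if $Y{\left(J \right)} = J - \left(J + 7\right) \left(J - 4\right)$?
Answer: $32164$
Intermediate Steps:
$Y{\left(J \right)} = J - \left(-4 + J\right) \left(7 + J\right)$ ($Y{\left(J \right)} = J - \left(7 + J\right) \left(-4 + J\right) = J - \left(-4 + J\right) \left(7 + J\right)$)
$\left(Y{\left(-9 \right)} - 51\right) \left(-374\right) = \left(\left(28 - \left(-9\right)^{2} - -18\right) - 51\right) \left(-374\right) = \left(\left(28 - 81 + 18\right) - 51\right) \left(-374\right) = \left(-35 - 51\right) \left(-374\right) = \left(-86\right) \left(-374\right) = 32164$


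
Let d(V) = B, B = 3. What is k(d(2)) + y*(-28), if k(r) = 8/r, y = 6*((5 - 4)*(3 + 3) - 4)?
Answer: -1000/3 ≈ -333.33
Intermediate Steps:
d(V) = 3
y = 12 (y = 6*(1*6 - 4) = 6*(6 - 4) = 6*2 = 12)
k(d(2)) + y*(-28) = 8/3 + 12*(-28) = 8*(⅓) - 336 = 8/3 - 336 = -1000/3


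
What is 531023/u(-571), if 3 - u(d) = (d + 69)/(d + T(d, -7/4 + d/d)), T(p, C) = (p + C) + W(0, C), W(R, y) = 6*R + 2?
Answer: 2423057949/11681 ≈ 2.0744e+5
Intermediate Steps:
W(R, y) = 2 + 6*R
T(p, C) = 2 + C + p (T(p, C) = (p + C) + (2 + 6*0) = (C + p) + (2 + 0) = (C + p) + 2 = 2 + C + p)
u(d) = 3 - (69 + d)/(5/4 + 2*d) (u(d) = 3 - (d + 69)/(d + (2 + (-7/4 + d/d) + d)) = 3 - (69 + d)/(d + (2 + (-7*1/4 + 1) + d)) = 3 - (69 + d)/(d + (2 + (-7/4 + 1) + d)) = 3 - (69 + d)/(d + (2 - 3/4 + d)) = 3 - (69 + d)/(d + (5/4 + d)) = 3 - (69 + d)/(5/4 + 2*d))
531023/u(-571) = 531023/(((-261 + 20*(-571))/(5 + 8*(-571)))) = 531023/(((-261 - 11420)/(5 - 4568))) = 531023/((-11681/(-4563))) = 531023/((-1/4563*(-11681))) = 531023/(11681/4563) = 531023*(4563/11681) = 2423057949/11681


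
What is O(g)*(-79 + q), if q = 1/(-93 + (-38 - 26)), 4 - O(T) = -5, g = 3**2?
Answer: -111636/157 ≈ -711.06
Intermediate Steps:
g = 9
O(T) = 9 (O(T) = 4 - 1*(-5) = 4 + 5 = 9)
q = -1/157 (q = 1/(-93 - 64) = 1/(-157) = -1/157 ≈ -0.0063694)
O(g)*(-79 + q) = 9*(-79 - 1/157) = 9*(-12404/157) = -111636/157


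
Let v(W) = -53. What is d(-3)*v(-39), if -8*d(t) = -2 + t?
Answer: -265/8 ≈ -33.125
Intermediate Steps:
d(t) = 1/4 - t/8 (d(t) = -(-2 + t)/8 = 1/4 - t/8)
d(-3)*v(-39) = (1/4 - 1/8*(-3))*(-53) = (1/4 + 3/8)*(-53) = (5/8)*(-53) = -265/8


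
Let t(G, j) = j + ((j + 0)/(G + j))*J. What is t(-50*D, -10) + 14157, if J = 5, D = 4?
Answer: 297092/21 ≈ 14147.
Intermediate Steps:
t(G, j) = j + 5*j/(G + j) (t(G, j) = j + ((j + 0)/(G + j))*5 = j + (j/(G + j))*5 = j + 5*j/(G + j))
t(-50*D, -10) + 14157 = -10*(5 - 50*4 - 10)/(-50*4 - 10) + 14157 = -10*(5 - 200 - 10)/(-200 - 10) + 14157 = -10*(-205)/(-210) + 14157 = -10*(-1/210)*(-205) + 14157 = -205/21 + 14157 = 297092/21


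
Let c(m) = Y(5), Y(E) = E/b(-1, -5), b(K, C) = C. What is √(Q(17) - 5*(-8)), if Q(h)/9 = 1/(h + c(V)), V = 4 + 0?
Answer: √649/4 ≈ 6.3689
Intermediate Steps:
V = 4
Y(E) = -E/5 (Y(E) = E/(-5) = E*(-⅕) = -E/5)
c(m) = -1 (c(m) = -⅕*5 = -1)
Q(h) = 9/(-1 + h) (Q(h) = 9/(h - 1) = 9/(-1 + h))
√(Q(17) - 5*(-8)) = √(9/(-1 + 17) - 5*(-8)) = √(9/16 + 40) = √(649/16) = √649/4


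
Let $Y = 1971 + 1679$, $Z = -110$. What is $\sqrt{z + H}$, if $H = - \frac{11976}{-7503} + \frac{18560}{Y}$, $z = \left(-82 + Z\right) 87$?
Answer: $\frac{2 i \sqrt{3478562918044690}}{912865} \approx 129.22 i$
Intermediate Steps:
$Y = 3650$
$z = -16704$ ($z = \left(-82 - 110\right) 87 = \left(-192\right) 87 = -16704$)
$H = \frac{6098936}{912865}$ ($H = - \frac{11976}{-7503} + \frac{18560}{3650} = \left(-11976\right) \left(- \frac{1}{7503}\right) + 18560 \cdot \frac{1}{3650} = \frac{3992}{2501} + \frac{1856}{365} = \frac{6098936}{912865} \approx 6.6811$)
$\sqrt{z + H} = \sqrt{-16704 + \frac{6098936}{912865}} = \sqrt{- \frac{15242398024}{912865}} = \frac{2 i \sqrt{3478562918044690}}{912865}$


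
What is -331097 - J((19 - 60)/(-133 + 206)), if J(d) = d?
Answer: -24170040/73 ≈ -3.3110e+5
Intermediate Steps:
-331097 - J((19 - 60)/(-133 + 206)) = -331097 - (19 - 60)/(-133 + 206) = -331097 - (-41)/73 = -331097 - 1*(-41/73) = -331097 + 41/73 = -24170040/73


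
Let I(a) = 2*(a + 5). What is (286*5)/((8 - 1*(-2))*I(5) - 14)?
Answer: 715/93 ≈ 7.6882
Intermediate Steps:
I(a) = 10 + 2*a (I(a) = 2*(5 + a) = 10 + 2*a)
(286*5)/((8 - 1*(-2))*I(5) - 14) = (286*5)/((8 - 1*(-2))*(10 + 2*5) - 14) = 1430/((8 + 2)*(10 + 10) - 14) = 1430/(10*20 - 14) = 1430/(200 - 14) = 1430/186 = 1430*(1/186) = 715/93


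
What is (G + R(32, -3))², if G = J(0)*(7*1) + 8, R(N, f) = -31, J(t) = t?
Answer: 529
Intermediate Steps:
G = 8 (G = 0*(7*1) + 8 = 0*7 + 8 = 0 + 8 = 8)
(G + R(32, -3))² = (8 - 31)² = (-23)² = 529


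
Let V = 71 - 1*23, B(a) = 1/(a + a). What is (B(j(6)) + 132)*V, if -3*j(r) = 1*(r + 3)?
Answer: 6328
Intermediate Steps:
j(r) = -1 - r/3 (j(r) = -(r + 3)/3 = -(3 + r)/3 = -1 - r/3)
B(a) = 1/(2*a)
V = 48 (V = 71 - 23 = 48)
(B(j(6)) + 132)*V = (1/(2*(-1 - ⅓*6)) + 132)*48 = (1/(2*(-1 - 2)) + 132)*48 = ((½)/(-3) + 132)*48 = ((½)*(-⅓) + 132)*48 = (-⅙ + 132)*48 = (791/6)*48 = 6328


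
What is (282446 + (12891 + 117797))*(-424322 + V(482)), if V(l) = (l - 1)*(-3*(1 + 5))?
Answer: -178878759320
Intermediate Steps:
V(l) = 18 - 18*l (V(l) = (-1 + l)*(-3*6) = (-1 + l)*(-18) = 18 - 18*l)
(282446 + (12891 + 117797))*(-424322 + V(482)) = (282446 + (12891 + 117797))*(-424322 + (18 - 18*482)) = (282446 + 130688)*(-424322 + (18 - 8676)) = 413134*(-424322 - 8658) = 413134*(-432980) = -178878759320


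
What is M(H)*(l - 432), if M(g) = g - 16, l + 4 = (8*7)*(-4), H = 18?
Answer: -1320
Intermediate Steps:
l = -228 (l = -4 + (8*7)*(-4) = -4 + 56*(-4) = -4 - 224 = -228)
M(g) = -16 + g
M(H)*(l - 432) = (-16 + 18)*(-228 - 432) = 2*(-660) = -1320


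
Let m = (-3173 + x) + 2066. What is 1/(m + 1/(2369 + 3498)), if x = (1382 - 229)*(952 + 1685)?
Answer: 5867/17831889919 ≈ 3.2902e-7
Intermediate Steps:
x = 3040461 (x = 1153*2637 = 3040461)
m = 3039354 (m = (-3173 + 3040461) + 2066 = 3037288 + 2066 = 3039354)
1/(m + 1/(2369 + 3498)) = 1/(3039354 + 1/(2369 + 3498)) = 1/(3039354 + 1/5867) = 1/(17831889919/5867) = 5867/17831889919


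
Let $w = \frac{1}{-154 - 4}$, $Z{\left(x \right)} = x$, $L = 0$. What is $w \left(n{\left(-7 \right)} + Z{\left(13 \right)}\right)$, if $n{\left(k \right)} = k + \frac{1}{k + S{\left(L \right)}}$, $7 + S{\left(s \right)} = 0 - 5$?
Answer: $- \frac{113}{3002} \approx -0.037642$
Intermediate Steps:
$S{\left(s \right)} = -12$ ($S{\left(s \right)} = -7 + \left(0 - 5\right) = -7 - 5 = -12$)
$w = - \frac{1}{158}$ ($w = \frac{1}{-154 + \left(-76 + 72\right)} = \frac{1}{-154 - 4} = \frac{1}{-158} = - \frac{1}{158} \approx -0.0063291$)
$n{\left(k \right)} = k + \frac{1}{-12 + k}$ ($n{\left(k \right)} = k + \frac{1}{k - 12} = k + \frac{1}{-12 + k}$)
$w \left(n{\left(-7 \right)} + Z{\left(13 \right)}\right) = - \frac{\frac{1 + \left(-7\right)^{2} - -84}{-12 - 7} + 13}{158} = - \frac{\frac{1 + 49 + 84}{-19} + 13}{158} = - \frac{\left(- \frac{1}{19}\right) 134 + 13}{158} = - \frac{- \frac{134}{19} + 13}{158} = \left(- \frac{1}{158}\right) \frac{113}{19} = - \frac{113}{3002}$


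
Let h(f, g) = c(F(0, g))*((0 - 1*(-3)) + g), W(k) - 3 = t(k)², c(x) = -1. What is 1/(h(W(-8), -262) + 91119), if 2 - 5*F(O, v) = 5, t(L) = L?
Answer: 1/91378 ≈ 1.0944e-5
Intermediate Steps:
F(O, v) = -⅗ (F(O, v) = ⅖ - ⅕*5 = ⅖ - 1 = -⅗)
W(k) = 3 + k²
h(f, g) = -3 - g (h(f, g) = -((0 - 1*(-3)) + g) = -((0 + 3) + g) = -(3 + g) = -3 - g)
1/(h(W(-8), -262) + 91119) = 1/((-3 - 1*(-262)) + 91119) = 1/((-3 + 262) + 91119) = 1/(259 + 91119) = 1/91378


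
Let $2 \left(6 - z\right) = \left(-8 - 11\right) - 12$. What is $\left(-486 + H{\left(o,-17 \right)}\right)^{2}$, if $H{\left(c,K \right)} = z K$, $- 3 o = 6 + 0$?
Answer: $\frac{2900209}{4} \approx 7.2505 \cdot 10^{5}$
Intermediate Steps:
$o = -2$ ($o = - \frac{6 + 0}{3} = \left(- \frac{1}{3}\right) 6 = -2$)
$z = \frac{43}{2}$ ($z = 6 - \frac{\left(-8 - 11\right) - 12}{2} = 6 - \frac{-19 - 12}{2} = 6 - - \frac{31}{2} = 6 + \frac{31}{2} = \frac{43}{2} \approx 21.5$)
$H{\left(c,K \right)} = \frac{43 K}{2}$
$\left(-486 + H{\left(o,-17 \right)}\right)^{2} = \left(-486 + \frac{43}{2} \left(-17\right)\right)^{2} = \left(-486 - \frac{731}{2}\right)^{2} = \left(- \frac{1703}{2}\right)^{2} = \frac{2900209}{4}$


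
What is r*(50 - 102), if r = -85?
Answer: 4420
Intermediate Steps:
r*(50 - 102) = -85*(50 - 102) = -85*(-52) = 4420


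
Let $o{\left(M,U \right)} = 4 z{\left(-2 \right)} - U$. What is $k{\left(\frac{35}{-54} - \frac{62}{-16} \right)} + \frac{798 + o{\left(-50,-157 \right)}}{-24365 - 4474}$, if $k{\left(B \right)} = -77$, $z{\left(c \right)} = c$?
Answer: $- \frac{2221550}{28839} \approx -77.033$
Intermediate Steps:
$o{\left(M,U \right)} = -8 - U$ ($o{\left(M,U \right)} = 4 \left(-2\right) - U = -8 - U$)
$k{\left(\frac{35}{-54} - \frac{62}{-16} \right)} + \frac{798 + o{\left(-50,-157 \right)}}{-24365 - 4474} = -77 + \frac{798 - -149}{-24365 - 4474} = -77 + \frac{798 + \left(-8 + 157\right)}{-28839} = -77 + \left(798 + 149\right) \left(- \frac{1}{28839}\right) = -77 + 947 \left(- \frac{1}{28839}\right) = -77 - \frac{947}{28839} = - \frac{2221550}{28839}$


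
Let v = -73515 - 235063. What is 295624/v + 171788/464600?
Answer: -10542114117/17920667350 ≈ -0.58827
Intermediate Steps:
v = -308578
295624/v + 171788/464600 = 295624/(-308578) + 171788/464600 = 295624*(-1/308578) + 171788*(1/464600) = -147812/154289 + 42947/116150 = -10542114117/17920667350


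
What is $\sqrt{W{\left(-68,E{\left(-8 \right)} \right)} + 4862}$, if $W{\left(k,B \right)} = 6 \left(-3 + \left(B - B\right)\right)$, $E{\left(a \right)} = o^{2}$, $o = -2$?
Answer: $2 \sqrt{1211} \approx 69.599$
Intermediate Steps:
$E{\left(a \right)} = 4$ ($E{\left(a \right)} = \left(-2\right)^{2} = 4$)
$W{\left(k,B \right)} = -18$ ($W{\left(k,B \right)} = 6 \left(-3 + 0\right) = 6 \left(-3\right) = -18$)
$\sqrt{W{\left(-68,E{\left(-8 \right)} \right)} + 4862} = \sqrt{-18 + 4862} = \sqrt{4844} = 2 \sqrt{1211}$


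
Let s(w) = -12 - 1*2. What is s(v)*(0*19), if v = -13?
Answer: 0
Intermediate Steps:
s(w) = -14 (s(w) = -12 - 2 = -14)
s(v)*(0*19) = -0*19 = -14*0 = 0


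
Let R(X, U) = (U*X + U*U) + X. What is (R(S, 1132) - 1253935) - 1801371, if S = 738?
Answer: -937728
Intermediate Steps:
R(X, U) = X + U² + U*X (R(X, U) = (U*X + U²) + X = (U² + U*X) + X = X + U² + U*X)
(R(S, 1132) - 1253935) - 1801371 = ((738 + 1132² + 1132*738) - 1253935) - 1801371 = ((738 + 1281424 + 835416) - 1253935) - 1801371 = (2117578 - 1253935) - 1801371 = 863643 - 1801371 = -937728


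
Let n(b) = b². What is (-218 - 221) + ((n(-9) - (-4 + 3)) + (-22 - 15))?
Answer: -394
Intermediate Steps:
(-218 - 221) + ((n(-9) - (-4 + 3)) + (-22 - 15)) = (-218 - 221) + (((-9)² - (-4 + 3)) + (-22 - 15)) = -439 + ((81 - 1*(-1)) - 37) = -439 + ((81 + 1) - 37) = -439 + (82 - 37) = -439 + 45 = -394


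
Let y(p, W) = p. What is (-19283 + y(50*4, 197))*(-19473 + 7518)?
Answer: 228137265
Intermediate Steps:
(-19283 + y(50*4, 197))*(-19473 + 7518) = (-19283 + 50*4)*(-19473 + 7518) = (-19283 + 200)*(-11955) = -19083*(-11955) = 228137265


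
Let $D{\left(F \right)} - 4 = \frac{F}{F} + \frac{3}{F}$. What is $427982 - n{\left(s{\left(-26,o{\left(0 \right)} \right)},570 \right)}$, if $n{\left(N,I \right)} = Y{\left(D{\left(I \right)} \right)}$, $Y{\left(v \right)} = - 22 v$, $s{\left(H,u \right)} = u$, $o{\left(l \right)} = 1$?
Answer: $\frac{40668751}{95} \approx 4.2809 \cdot 10^{5}$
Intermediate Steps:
$D{\left(F \right)} = 5 + \frac{3}{F}$ ($D{\left(F \right)} = 4 + \left(\frac{F}{F} + \frac{3}{F}\right) = 4 + \left(1 + \frac{3}{F}\right) = 5 + \frac{3}{F}$)
$n{\left(N,I \right)} = -110 - \frac{66}{I}$ ($n{\left(N,I \right)} = - 22 \left(5 + \frac{3}{I}\right) = -110 - \frac{66}{I}$)
$427982 - n{\left(s{\left(-26,o{\left(0 \right)} \right)},570 \right)} = 427982 - \left(-110 - \frac{66}{570}\right) = 427982 - \left(-110 - \frac{11}{95}\right) = 427982 - - \frac{10461}{95} = 427982 + \frac{10461}{95} = \frac{40668751}{95}$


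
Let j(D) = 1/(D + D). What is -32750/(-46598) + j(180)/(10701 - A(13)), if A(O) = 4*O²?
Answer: 59097398299/84086091000 ≈ 0.70282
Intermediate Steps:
j(D) = 1/(2*D)
-32750/(-46598) + j(180)/(10701 - A(13)) = -32750/(-46598) + ((½)/180)/(10701 - 4*13²) = -32750*(-1/46598) + ((½)*(1/180))/(10701 - 4*169) = 16375/23299 + 1/(360*(10701 - 1*676)) = 16375/23299 + 1/(360*(10701 - 676)) = 16375/23299 + (1/360)/10025 = 16375/23299 + (1/360)*(1/10025) = 16375/23299 + 1/3609000 = 59097398299/84086091000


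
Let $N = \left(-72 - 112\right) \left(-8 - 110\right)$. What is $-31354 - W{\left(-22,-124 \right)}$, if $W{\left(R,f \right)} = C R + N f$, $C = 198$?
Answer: $2665290$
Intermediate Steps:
$N = 21712$ ($N = \left(-184\right) \left(-118\right) = 21712$)
$W{\left(R,f \right)} = 198 R + 21712 f$
$-31354 - W{\left(-22,-124 \right)} = -31354 - \left(198 \left(-22\right) + 21712 \left(-124\right)\right) = -31354 - \left(-4356 - 2692288\right) = -31354 - -2696644 = -31354 + 2696644 = 2665290$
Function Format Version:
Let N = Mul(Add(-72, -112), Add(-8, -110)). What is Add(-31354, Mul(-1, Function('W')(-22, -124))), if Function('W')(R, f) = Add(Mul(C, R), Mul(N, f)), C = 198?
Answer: 2665290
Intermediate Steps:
N = 21712 (N = Mul(-184, -118) = 21712)
Function('W')(R, f) = Add(Mul(198, R), Mul(21712, f))
Add(-31354, Mul(-1, Function('W')(-22, -124))) = Add(-31354, Mul(-1, Add(Mul(198, -22), Mul(21712, -124)))) = Add(-31354, Mul(-1, Add(-4356, -2692288))) = Add(-31354, Mul(-1, -2696644)) = Add(-31354, 2696644) = 2665290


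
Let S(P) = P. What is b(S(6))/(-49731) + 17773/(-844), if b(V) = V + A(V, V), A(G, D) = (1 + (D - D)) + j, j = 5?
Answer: -294626397/13990988 ≈ -21.058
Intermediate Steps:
A(G, D) = 6 (A(G, D) = (1 + (D - D)) + 5 = (1 + 0) + 5 = 1 + 5 = 6)
b(V) = 6 + V (b(V) = V + 6 = 6 + V)
b(S(6))/(-49731) + 17773/(-844) = (6 + 6)/(-49731) + 17773/(-844) = 12*(-1/49731) + 17773*(-1/844) = -4/16577 - 17773/844 = -294626397/13990988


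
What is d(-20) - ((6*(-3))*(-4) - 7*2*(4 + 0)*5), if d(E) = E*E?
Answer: 608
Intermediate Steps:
d(E) = E²
d(-20) - ((6*(-3))*(-4) - 7*2*(4 + 0)*5) = (-20)² - ((6*(-3))*(-4) - 7*2*(4 + 0)*5) = 400 - (-18*(-4) - 7*2*4*5) = 400 - (72 - 56*5) = 400 - (72 - 7*40) = 400 - (72 - 280) = 400 - 1*(-208) = 400 + 208 = 608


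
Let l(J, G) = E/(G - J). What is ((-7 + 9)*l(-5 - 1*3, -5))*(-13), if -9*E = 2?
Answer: 52/27 ≈ 1.9259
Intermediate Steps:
E = -2/9 (E = -1/9*2 = -2/9 ≈ -0.22222)
l(J, G) = -2/(9*(G - J))
((-7 + 9)*l(-5 - 1*3, -5))*(-13) = ((-7 + 9)*(-2/(-9*(-5 - 1*3) + 9*(-5))))*(-13) = (2*(-2/(-9*(-5 - 3) - 45)))*(-13) = (2*(-2/(-9*(-8) - 45)))*(-13) = (2*(-2/(72 - 45)))*(-13) = (2*(-2/27))*(-13) = -4/27*(-13) = 52/27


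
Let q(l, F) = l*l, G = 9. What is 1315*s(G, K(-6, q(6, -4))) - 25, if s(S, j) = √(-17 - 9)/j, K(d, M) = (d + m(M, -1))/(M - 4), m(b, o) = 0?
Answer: -25 - 21040*I*√26/3 ≈ -25.0 - 35761.0*I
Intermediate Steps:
q(l, F) = l²
K(d, M) = d/(-4 + M) (K(d, M) = (d + 0)/(M - 4) = d/(-4 + M))
s(S, j) = I*√26/j (s(S, j) = √(-26)/j = (I*√26)/j = I*√26/j)
1315*s(G, K(-6, q(6, -4))) - 25 = 1315*(I*√26/((-6/(-4 + 6²)))) - 25 = 1315*(I*√26/((-6/(-4 + 36)))) - 25 = 1315*(I*√26/((-6/32))) - 25 = 1315*(I*√26/((-6*1/32))) - 25 = 1315*(I*√26/(-3/16)) - 25 = 1315*(I*√26*(-16/3)) - 25 = 1315*(-16*I*√26/3) - 25 = -21040*I*√26/3 - 25 = -25 - 21040*I*√26/3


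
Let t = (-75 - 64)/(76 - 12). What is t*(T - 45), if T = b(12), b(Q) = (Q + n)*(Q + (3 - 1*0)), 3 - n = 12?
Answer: 0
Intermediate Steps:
n = -9 (n = 3 - 1*12 = 3 - 12 = -9)
b(Q) = (-9 + Q)*(3 + Q) (b(Q) = (Q - 9)*(Q + (3 - 1*0)) = (-9 + Q)*(Q + (3 + 0)) = (-9 + Q)*(Q + 3) = (-9 + Q)*(3 + Q))
T = 45 (T = -27 + 12**2 - 6*12 = -27 + 144 - 72 = 45)
t = -139/64 ≈ -2.1719
t*(T - 45) = -139*(45 - 45)/64 = -139/64*0 = 0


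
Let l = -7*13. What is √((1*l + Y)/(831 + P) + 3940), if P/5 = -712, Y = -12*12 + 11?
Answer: 2*√7335882209/2729 ≈ 62.770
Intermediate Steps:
l = -91
Y = -133 (Y = -144 + 11 = -133)
P = -3560 (P = 5*(-712) = -3560)
√((1*l + Y)/(831 + P) + 3940) = √((1*(-91) - 133)/(831 - 3560) + 3940) = √((-91 - 133)/(-2729) + 3940) = √(-224*(-1/2729) + 3940) = √(224/2729 + 3940) = √(10752484/2729) = 2*√7335882209/2729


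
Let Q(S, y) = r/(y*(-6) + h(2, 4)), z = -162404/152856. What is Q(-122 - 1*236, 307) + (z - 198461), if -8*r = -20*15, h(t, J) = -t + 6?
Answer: -1267222473065/6385212 ≈ -1.9846e+5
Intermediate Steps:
z = -3691/3474 (z = -162404*1/152856 = -3691/3474 ≈ -1.0625)
h(t, J) = 6 - t
r = 75/2 (r = -(-5)*15/2 = -1/8*(-300) = 75/2 ≈ 37.500)
Q(S, y) = 75/(2*(4 - 6*y)) (Q(S, y) = 75/(2*(y*(-6) + (6 - 1*2))) = 75/(2*(-6*y + (6 - 2))) = 75/(2*(-6*y + 4)) = 75/(2*(4 - 6*y)))
Q(-122 - 1*236, 307) + (z - 198461) = -75/(-8 + 12*307) + (-3691/3474 - 198461) = -75/(-8 + 3684) - 689457205/3474 = -75/3676 - 689457205/3474 = -1267222473065/6385212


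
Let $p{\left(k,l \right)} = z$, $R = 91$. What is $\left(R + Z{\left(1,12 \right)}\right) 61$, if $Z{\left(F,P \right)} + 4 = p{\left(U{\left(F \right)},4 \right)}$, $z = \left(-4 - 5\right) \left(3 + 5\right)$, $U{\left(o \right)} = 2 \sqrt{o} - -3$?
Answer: $915$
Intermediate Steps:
$U{\left(o \right)} = 3 + 2 \sqrt{o}$ ($U{\left(o \right)} = 2 \sqrt{o} + 3 = 3 + 2 \sqrt{o}$)
$z = -72$ ($z = \left(-9\right) 8 = -72$)
$p{\left(k,l \right)} = -72$
$Z{\left(F,P \right)} = -76$ ($Z{\left(F,P \right)} = -4 - 72 = -76$)
$\left(R + Z{\left(1,12 \right)}\right) 61 = \left(91 - 76\right) 61 = 15 \cdot 61 = 915$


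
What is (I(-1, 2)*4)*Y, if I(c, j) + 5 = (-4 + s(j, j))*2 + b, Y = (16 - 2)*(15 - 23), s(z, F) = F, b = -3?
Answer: 5376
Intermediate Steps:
Y = -112 (Y = 14*(-8) = -112)
I(c, j) = -16 + 2*j (I(c, j) = -5 + ((-4 + j)*2 - 3) = -5 + ((-8 + 2*j) - 3) = -5 + (-11 + 2*j) = -16 + 2*j)
(I(-1, 2)*4)*Y = ((-16 + 2*2)*4)*(-112) = ((-16 + 4)*4)*(-112) = -12*4*(-112) = -48*(-112) = 5376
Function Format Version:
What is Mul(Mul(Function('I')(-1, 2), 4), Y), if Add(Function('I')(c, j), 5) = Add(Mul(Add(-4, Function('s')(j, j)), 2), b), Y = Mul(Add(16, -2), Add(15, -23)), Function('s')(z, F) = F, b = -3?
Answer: 5376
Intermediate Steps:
Y = -112 (Y = Mul(14, -8) = -112)
Function('I')(c, j) = Add(-16, Mul(2, j)) (Function('I')(c, j) = Add(-5, Add(Mul(Add(-4, j), 2), -3)) = Add(-5, Add(Add(-8, Mul(2, j)), -3)) = Add(-5, Add(-11, Mul(2, j))) = Add(-16, Mul(2, j)))
Mul(Mul(Function('I')(-1, 2), 4), Y) = Mul(Mul(Add(-16, Mul(2, 2)), 4), -112) = Mul(Mul(Add(-16, 4), 4), -112) = Mul(Mul(-12, 4), -112) = Mul(-48, -112) = 5376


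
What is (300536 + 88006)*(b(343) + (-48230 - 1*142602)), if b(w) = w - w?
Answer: -74146246944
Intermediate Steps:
b(w) = 0
(300536 + 88006)*(b(343) + (-48230 - 1*142602)) = (300536 + 88006)*(0 + (-48230 - 1*142602)) = 388542*(0 + (-48230 - 142602)) = 388542*(0 - 190832) = 388542*(-190832) = -74146246944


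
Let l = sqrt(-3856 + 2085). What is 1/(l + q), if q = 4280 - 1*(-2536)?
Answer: 6816/46459627 - I*sqrt(1771)/46459627 ≈ 0.00014671 - 9.058e-7*I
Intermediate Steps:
q = 6816 (q = 4280 + 2536 = 6816)
l = I*sqrt(1771) (l = sqrt(-1771) = I*sqrt(1771) ≈ 42.083*I)
1/(l + q) = 1/(I*sqrt(1771) + 6816) = 1/(6816 + I*sqrt(1771))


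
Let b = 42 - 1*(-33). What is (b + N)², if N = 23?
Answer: 9604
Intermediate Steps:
b = 75 (b = 42 + 33 = 75)
(b + N)² = (75 + 23)² = 98² = 9604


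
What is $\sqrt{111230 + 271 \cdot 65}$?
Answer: $\sqrt{128845} \approx 358.95$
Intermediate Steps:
$\sqrt{111230 + 271 \cdot 65} = \sqrt{111230 + 17615} = \sqrt{128845}$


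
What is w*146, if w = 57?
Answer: 8322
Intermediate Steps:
w*146 = 57*146 = 8322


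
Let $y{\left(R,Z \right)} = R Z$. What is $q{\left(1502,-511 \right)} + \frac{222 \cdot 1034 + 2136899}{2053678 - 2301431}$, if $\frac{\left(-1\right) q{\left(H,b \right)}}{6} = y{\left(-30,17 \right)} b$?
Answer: $- \frac{387403822427}{247753} \approx -1.5637 \cdot 10^{6}$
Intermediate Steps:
$q{\left(H,b \right)} = 3060 b$ ($q{\left(H,b \right)} = - 6 \left(-30\right) 17 b = - 6 \left(- 510 b\right) = 3060 b$)
$q{\left(1502,-511 \right)} + \frac{222 \cdot 1034 + 2136899}{2053678 - 2301431} = 3060 \left(-511\right) + \frac{222 \cdot 1034 + 2136899}{2053678 - 2301431} = -1563660 + \frac{229548 + 2136899}{-247753} = -1563660 + 2366447 \left(- \frac{1}{247753}\right) = -1563660 - \frac{2366447}{247753} = - \frac{387403822427}{247753}$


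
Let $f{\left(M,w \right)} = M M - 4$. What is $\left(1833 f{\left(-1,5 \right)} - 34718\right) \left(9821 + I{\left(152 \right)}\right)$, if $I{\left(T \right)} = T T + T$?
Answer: $-1330257709$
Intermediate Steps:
$f{\left(M,w \right)} = -4 + M^{2}$ ($f{\left(M,w \right)} = M^{2} - 4 = -4 + M^{2}$)
$I{\left(T \right)} = T + T^{2}$ ($I{\left(T \right)} = T^{2} + T = T + T^{2}$)
$\left(1833 f{\left(-1,5 \right)} - 34718\right) \left(9821 + I{\left(152 \right)}\right) = \left(1833 \left(-4 + \left(-1\right)^{2}\right) - 34718\right) \left(9821 + 152 \left(1 + 152\right)\right) = \left(1833 \left(-4 + 1\right) - 34718\right) \left(9821 + 152 \cdot 153\right) = \left(1833 \left(-3\right) - 34718\right) \left(9821 + 23256\right) = \left(-5499 - 34718\right) 33077 = \left(-40217\right) 33077 = -1330257709$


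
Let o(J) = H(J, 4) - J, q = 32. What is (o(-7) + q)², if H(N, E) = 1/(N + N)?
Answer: 297025/196 ≈ 1515.4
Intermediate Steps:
H(N, E) = 1/(2*N)
o(J) = 1/(2*J) - J
(o(-7) + q)² = (((½)/(-7) - 1*(-7)) + 32)² = (((½)*(-⅐) + 7) + 32)² = ((-1/14 + 7) + 32)² = (97/14 + 32)² = (545/14)² = 297025/196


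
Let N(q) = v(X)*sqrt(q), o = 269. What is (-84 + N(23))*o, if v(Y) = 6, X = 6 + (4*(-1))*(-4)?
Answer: -22596 + 1614*sqrt(23) ≈ -14856.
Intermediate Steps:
X = 22 (X = 6 - 4*(-4) = 6 + 16 = 22)
N(q) = 6*sqrt(q)
(-84 + N(23))*o = (-84 + 6*sqrt(23))*269 = -22596 + 1614*sqrt(23)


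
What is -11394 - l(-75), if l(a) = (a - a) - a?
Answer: -11469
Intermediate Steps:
l(a) = -a (l(a) = 0 - a = -a)
-11394 - l(-75) = -11394 - (-1)*(-75) = -11394 - 1*75 = -11394 - 75 = -11469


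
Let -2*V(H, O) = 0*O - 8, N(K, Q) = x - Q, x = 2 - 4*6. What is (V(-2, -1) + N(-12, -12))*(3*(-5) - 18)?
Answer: 198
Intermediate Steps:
x = -22 (x = 2 - 24 = -22)
N(K, Q) = -22 - Q
V(H, O) = 4 (V(H, O) = -(0*O - 8)/2 = -(0 - 8)/2 = -½*(-8) = 4)
(V(-2, -1) + N(-12, -12))*(3*(-5) - 18) = (4 + (-22 - 1*(-12)))*(3*(-5) - 18) = (4 + (-22 + 12))*(-15 - 18) = (4 - 10)*(-33) = -6*(-33) = 198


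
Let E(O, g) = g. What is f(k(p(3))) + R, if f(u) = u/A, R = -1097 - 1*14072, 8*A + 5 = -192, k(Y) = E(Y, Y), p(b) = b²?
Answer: -2988365/197 ≈ -15169.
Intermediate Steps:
k(Y) = Y
A = -197/8 (A = -5/8 + (⅛)*(-192) = -5/8 - 24 = -197/8 ≈ -24.625)
R = -15169 (R = -1097 - 14072 = -15169)
f(u) = -8*u/197 (f(u) = u/(-197/8) = u*(-8/197) = -8*u/197)
f(k(p(3))) + R = -8/197*3² - 15169 = -8/197*9 - 15169 = -72/197 - 15169 = -2988365/197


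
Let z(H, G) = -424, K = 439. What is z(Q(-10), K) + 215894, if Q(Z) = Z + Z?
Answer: 215470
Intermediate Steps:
Q(Z) = 2*Z
z(Q(-10), K) + 215894 = -424 + 215894 = 215470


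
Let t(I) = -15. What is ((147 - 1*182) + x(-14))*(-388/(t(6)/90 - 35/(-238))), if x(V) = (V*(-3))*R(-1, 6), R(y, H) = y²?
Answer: 138516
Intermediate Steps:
x(V) = -3*V (x(V) = (V*(-3))*(-1)² = -3*V*1 = -3*V)
((147 - 1*182) + x(-14))*(-388/(t(6)/90 - 35/(-238))) = ((147 - 1*182) - 3*(-14))*(-388/(-15/90 - 35/(-238))) = ((147 - 182) + 42)*(-388/(-15*1/90 - 35*(-1/238))) = (-35 + 42)*(-388/(-⅙ + 5/34)) = 7*(-388/(-1/51)) = 7*(-388*(-51)) = 7*19788 = 138516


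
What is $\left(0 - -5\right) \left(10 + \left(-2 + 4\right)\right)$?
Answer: $60$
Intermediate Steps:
$\left(0 - -5\right) \left(10 + \left(-2 + 4\right)\right) = \left(0 + 5\right) \left(10 + 2\right) = 5 \cdot 12 = 60$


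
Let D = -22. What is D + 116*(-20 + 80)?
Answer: 6938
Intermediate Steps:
D + 116*(-20 + 80) = -22 + 116*(-20 + 80) = -22 + 116*60 = -22 + 6960 = 6938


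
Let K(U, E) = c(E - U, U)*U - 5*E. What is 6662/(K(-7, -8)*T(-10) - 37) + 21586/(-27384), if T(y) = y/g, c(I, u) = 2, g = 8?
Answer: -183932435/1903188 ≈ -96.644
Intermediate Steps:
T(y) = y/8
K(U, E) = -5*E + 2*U (K(U, E) = 2*U - 5*E = -5*E + 2*U)
6662/(K(-7, -8)*T(-10) - 37) + 21586/(-27384) = 6662/((-5*(-8) + 2*(-7))*((1/8)*(-10)) - 37) + 21586/(-27384) = 6662/((40 - 14)*(-5/4) - 37) + 21586*(-1/27384) = 6662/(26*(-5/4) - 37) - 10793/13692 = 6662/(-65/2 - 37) - 10793/13692 = 6662/(-139/2) - 10793/13692 = 6662*(-2/139) - 10793/13692 = -13324/139 - 10793/13692 = -183932435/1903188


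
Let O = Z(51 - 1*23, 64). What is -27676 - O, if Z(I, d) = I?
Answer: -27704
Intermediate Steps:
O = 28 (O = 51 - 1*23 = 51 - 23 = 28)
-27676 - O = -27676 - 1*28 = -27676 - 28 = -27704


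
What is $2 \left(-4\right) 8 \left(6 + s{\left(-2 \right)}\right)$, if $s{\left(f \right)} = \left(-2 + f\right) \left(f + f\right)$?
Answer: $-1408$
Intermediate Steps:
$s{\left(f \right)} = 2 f \left(-2 + f\right)$ ($s{\left(f \right)} = \left(-2 + f\right) 2 f = 2 f \left(-2 + f\right)$)
$2 \left(-4\right) 8 \left(6 + s{\left(-2 \right)}\right) = 2 \left(-4\right) 8 \left(6 + 2 \left(-2\right) \left(-2 - 2\right)\right) = \left(-8\right) 8 \left(6 + 2 \left(-2\right) \left(-4\right)\right) = - 64 \left(6 + 16\right) = \left(-64\right) 22 = -1408$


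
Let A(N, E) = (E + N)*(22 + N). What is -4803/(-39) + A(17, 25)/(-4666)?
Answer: 3724486/30329 ≈ 122.80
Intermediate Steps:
A(N, E) = (22 + N)*(E + N)
-4803/(-39) + A(17, 25)/(-4666) = -4803/(-39) + (17² + 22*25 + 22*17 + 25*17)/(-4666) = -4803*(-1/39) + (289 + 550 + 374 + 425)*(-1/4666) = 1601/13 + 1638*(-1/4666) = 1601/13 - 819/2333 = 3724486/30329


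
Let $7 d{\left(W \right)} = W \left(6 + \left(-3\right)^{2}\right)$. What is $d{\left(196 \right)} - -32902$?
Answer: $33322$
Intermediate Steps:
$d{\left(W \right)} = \frac{15 W}{7}$ ($d{\left(W \right)} = \frac{W \left(6 + \left(-3\right)^{2}\right)}{7} = \frac{W \left(6 + 9\right)}{7} = \frac{W 15}{7} = \frac{15 W}{7}$)
$d{\left(196 \right)} - -32902 = \frac{15}{7} \cdot 196 - -32902 = 420 + 32902 = 33322$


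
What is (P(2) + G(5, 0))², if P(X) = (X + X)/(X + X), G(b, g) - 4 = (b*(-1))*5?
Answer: 400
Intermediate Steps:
G(b, g) = 4 - 5*b (G(b, g) = 4 + (b*(-1))*5 = 4 - b*5 = 4 - 5*b)
P(X) = 1 (P(X) = (2*X)/((2*X)) = (2*X)*(1/(2*X)) = 1)
(P(2) + G(5, 0))² = (1 + (4 - 5*5))² = (1 + (4 - 25))² = (1 - 21)² = (-20)² = 400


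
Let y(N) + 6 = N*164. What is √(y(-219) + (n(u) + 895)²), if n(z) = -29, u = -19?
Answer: √714034 ≈ 845.00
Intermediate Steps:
y(N) = -6 + 164*N (y(N) = -6 + N*164 = -6 + 164*N)
√(y(-219) + (n(u) + 895)²) = √((-6 + 164*(-219)) + (-29 + 895)²) = √((-6 - 35916) + 866²) = √(-35922 + 749956) = √714034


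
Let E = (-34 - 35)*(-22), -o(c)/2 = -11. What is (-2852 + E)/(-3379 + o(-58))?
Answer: 1334/3357 ≈ 0.39738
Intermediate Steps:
o(c) = 22 (o(c) = -2*(-11) = 22)
E = 1518 (E = -69*(-22) = 1518)
(-2852 + E)/(-3379 + o(-58)) = (-2852 + 1518)/(-3379 + 22) = -1334/(-3357) = -1334*(-1/3357) = 1334/3357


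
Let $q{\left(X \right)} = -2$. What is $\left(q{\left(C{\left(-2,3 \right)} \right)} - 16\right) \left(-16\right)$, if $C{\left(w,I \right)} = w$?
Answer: $288$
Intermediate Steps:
$\left(q{\left(C{\left(-2,3 \right)} \right)} - 16\right) \left(-16\right) = \left(-2 - 16\right) \left(-16\right) = \left(-18\right) \left(-16\right) = 288$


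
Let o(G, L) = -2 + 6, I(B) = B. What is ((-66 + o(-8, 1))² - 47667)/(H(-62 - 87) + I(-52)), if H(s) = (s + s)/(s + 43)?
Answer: 2322619/2607 ≈ 890.92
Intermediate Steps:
o(G, L) = 4
H(s) = 2*s/(43 + s) (H(s) = (2*s)/(43 + s) = 2*s/(43 + s))
((-66 + o(-8, 1))² - 47667)/(H(-62 - 87) + I(-52)) = ((-66 + 4)² - 47667)/(2*(-62 - 87)/(43 + (-62 - 87)) - 52) = ((-62)² - 47667)/(2*(-149)/(43 - 149) - 52) = (3844 - 47667)/(2*(-149)/(-106) - 52) = -43823/(2*(-149)*(-1/106) - 52) = -43823/(149/53 - 52) = -43823/(-2607/53) = -43823*(-53/2607) = 2322619/2607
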